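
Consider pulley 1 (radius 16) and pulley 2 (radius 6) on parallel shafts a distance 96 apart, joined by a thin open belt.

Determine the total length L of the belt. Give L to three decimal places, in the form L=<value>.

open belt: β = asin((r2−r1)/C) = asin(-10/96) = -5.9792°
wrap1 = π − 2β = 191.9583°
wrap2 = π + 2β = 168.0417°
tangent length = C·cosβ = 95.4777
L = r1·wrap1 + r2·wrap2 + 2·C·cosβ = 16·3.3503 + 6·2.9329 + 2·95.4777 = 262.1577

L=262.158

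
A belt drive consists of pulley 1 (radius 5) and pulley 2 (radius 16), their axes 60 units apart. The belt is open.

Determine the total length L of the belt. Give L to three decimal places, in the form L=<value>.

open belt: β = asin((r2−r1)/C) = asin(11/60) = 10.5640°
wrap1 = π − 2β = 158.8720°
wrap2 = π + 2β = 201.1280°
tangent length = C·cosβ = 58.9830
L = r1·wrap1 + r2·wrap2 + 2·C·cosβ = 5·2.7728 + 16·3.5103 + 2·58.9830 = 187.9958

L=187.996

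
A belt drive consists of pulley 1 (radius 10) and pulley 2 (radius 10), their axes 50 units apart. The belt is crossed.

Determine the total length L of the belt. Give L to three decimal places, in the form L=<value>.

L=170.944

crossed belt: β = asin((r1+r2)/C) = asin(20/50) = 23.5782°
wrap1 = wrap2 = π + 2β = 227.1564°
tangent length = C·cosβ = 45.8258
L = (r1+r2)·wrap + 2·C·cosβ = 20·3.9646 + 2·45.8258 = 170.9440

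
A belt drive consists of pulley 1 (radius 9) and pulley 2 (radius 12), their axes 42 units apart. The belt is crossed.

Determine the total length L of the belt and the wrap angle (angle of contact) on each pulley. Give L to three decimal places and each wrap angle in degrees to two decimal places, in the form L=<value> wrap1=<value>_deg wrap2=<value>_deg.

crossed belt: β = asin((r1+r2)/C) = asin(21/42) = 30.0000°
wrap1 = wrap2 = π + 2β = 240.0000°
tangent length = C·cosβ = 36.3731
L = (r1+r2)·wrap + 2·C·cosβ = 21·4.1888 + 2·36.3731 = 160.7107

L=160.711 wrap1=240.00_deg wrap2=240.00_deg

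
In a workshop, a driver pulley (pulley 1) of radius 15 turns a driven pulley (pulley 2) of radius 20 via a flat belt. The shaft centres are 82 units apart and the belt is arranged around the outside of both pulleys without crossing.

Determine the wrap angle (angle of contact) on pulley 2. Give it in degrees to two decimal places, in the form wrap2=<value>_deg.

wrap2=186.99_deg

open belt: β = asin((r2−r1)/C) = asin(5/82) = 3.4958°
wrap1 = π − 2β = 173.0084°
wrap2 = π + 2β = 186.9916°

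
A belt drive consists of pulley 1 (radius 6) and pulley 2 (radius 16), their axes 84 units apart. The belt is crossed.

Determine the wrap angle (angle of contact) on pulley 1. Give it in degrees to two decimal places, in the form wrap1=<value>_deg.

wrap1=210.37_deg

crossed belt: β = asin((r1+r2)/C) = asin(22/84) = 15.1831°
wrap1 = wrap2 = π + 2β = 210.3662°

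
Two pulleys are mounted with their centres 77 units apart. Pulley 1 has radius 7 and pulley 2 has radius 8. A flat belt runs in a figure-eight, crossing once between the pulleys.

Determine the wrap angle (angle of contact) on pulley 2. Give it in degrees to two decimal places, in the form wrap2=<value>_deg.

crossed belt: β = asin((r1+r2)/C) = asin(15/77) = 11.2333°
wrap1 = wrap2 = π + 2β = 202.4667°

wrap2=202.47_deg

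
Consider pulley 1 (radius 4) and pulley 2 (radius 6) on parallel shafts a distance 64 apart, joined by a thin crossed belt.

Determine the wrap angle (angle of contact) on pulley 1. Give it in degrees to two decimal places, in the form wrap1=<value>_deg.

wrap1=197.98_deg

crossed belt: β = asin((r1+r2)/C) = asin(10/64) = 8.9893°
wrap1 = wrap2 = π + 2β = 197.9786°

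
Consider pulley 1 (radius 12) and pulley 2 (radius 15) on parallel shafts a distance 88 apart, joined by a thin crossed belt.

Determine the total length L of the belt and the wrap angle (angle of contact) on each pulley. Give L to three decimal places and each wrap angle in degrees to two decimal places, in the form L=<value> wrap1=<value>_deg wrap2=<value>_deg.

L=269.174 wrap1=215.74_deg wrap2=215.74_deg

crossed belt: β = asin((r1+r2)/C) = asin(27/88) = 17.8676°
wrap1 = wrap2 = π + 2β = 215.7352°
tangent length = C·cosβ = 83.7556
L = (r1+r2)·wrap + 2·C·cosβ = 27·3.7653 + 2·83.7556 = 269.1740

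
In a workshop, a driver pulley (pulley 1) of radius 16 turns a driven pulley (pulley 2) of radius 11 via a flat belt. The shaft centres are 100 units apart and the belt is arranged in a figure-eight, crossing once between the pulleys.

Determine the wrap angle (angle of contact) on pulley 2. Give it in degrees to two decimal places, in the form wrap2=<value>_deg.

crossed belt: β = asin((r1+r2)/C) = asin(27/100) = 15.6643°
wrap1 = wrap2 = π + 2β = 211.3285°

wrap2=211.33_deg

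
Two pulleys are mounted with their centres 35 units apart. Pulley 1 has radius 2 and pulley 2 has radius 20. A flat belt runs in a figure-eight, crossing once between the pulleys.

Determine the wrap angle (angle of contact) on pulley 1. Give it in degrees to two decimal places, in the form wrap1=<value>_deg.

wrap1=257.89_deg

crossed belt: β = asin((r1+r2)/C) = asin(22/35) = 38.9448°
wrap1 = wrap2 = π + 2β = 257.8896°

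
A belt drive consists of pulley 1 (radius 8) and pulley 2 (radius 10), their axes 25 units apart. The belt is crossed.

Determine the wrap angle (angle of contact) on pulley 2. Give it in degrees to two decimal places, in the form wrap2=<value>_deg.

wrap2=272.11_deg

crossed belt: β = asin((r1+r2)/C) = asin(18/25) = 46.0545°
wrap1 = wrap2 = π + 2β = 272.1090°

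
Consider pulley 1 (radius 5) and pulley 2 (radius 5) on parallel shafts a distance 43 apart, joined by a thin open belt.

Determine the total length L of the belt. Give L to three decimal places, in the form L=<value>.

open belt: β = asin((r2−r1)/C) = asin(0/43) = 0.0000°
wrap1 = π − 2β = 180.0000°
wrap2 = π + 2β = 180.0000°
tangent length = C·cosβ = 43.0000
L = r1·wrap1 + r2·wrap2 + 2·C·cosβ = 5·3.1416 + 5·3.1416 + 2·43.0000 = 117.4159

L=117.416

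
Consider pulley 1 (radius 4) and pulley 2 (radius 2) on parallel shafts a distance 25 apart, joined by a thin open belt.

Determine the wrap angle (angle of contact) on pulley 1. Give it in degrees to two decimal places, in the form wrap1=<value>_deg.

wrap1=189.18_deg

open belt: β = asin((r2−r1)/C) = asin(-2/25) = -4.5886°
wrap1 = π − 2β = 189.1771°
wrap2 = π + 2β = 170.8229°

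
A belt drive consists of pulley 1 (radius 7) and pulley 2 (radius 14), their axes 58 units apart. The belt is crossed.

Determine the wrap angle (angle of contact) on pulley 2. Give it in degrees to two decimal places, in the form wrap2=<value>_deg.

crossed belt: β = asin((r1+r2)/C) = asin(21/58) = 21.2273°
wrap1 = wrap2 = π + 2β = 222.4546°

wrap2=222.45_deg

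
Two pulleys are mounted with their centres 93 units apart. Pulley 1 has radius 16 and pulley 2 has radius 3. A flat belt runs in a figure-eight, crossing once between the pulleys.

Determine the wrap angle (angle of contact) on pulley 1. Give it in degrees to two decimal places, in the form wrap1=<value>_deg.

wrap1=203.58_deg

crossed belt: β = asin((r1+r2)/C) = asin(19/93) = 11.7886°
wrap1 = wrap2 = π + 2β = 203.5772°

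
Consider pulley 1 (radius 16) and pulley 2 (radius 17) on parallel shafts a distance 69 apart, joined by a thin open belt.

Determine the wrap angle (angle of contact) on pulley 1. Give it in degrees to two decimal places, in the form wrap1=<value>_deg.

wrap1=178.34_deg

open belt: β = asin((r2−r1)/C) = asin(1/69) = 0.8304°
wrap1 = π − 2β = 178.3392°
wrap2 = π + 2β = 181.6608°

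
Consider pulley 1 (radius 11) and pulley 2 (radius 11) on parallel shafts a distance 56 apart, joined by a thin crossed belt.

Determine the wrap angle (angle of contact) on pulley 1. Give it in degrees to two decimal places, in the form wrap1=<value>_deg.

crossed belt: β = asin((r1+r2)/C) = asin(22/56) = 23.1324°
wrap1 = wrap2 = π + 2β = 226.2648°

wrap1=226.26_deg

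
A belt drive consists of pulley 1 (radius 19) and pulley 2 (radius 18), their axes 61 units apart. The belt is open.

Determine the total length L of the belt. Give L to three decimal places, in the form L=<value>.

L=238.255

open belt: β = asin((r2−r1)/C) = asin(-1/61) = -0.9393°
wrap1 = π − 2β = 181.8786°
wrap2 = π + 2β = 178.1214°
tangent length = C·cosβ = 60.9918
L = r1·wrap1 + r2·wrap2 + 2·C·cosβ = 19·3.1744 + 18·3.1088 + 2·60.9918 = 238.2553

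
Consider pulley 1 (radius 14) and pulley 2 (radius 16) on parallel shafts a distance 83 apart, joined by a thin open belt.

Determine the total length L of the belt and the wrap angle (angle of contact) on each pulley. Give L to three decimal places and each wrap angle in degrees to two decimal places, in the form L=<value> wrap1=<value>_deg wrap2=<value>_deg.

L=260.296 wrap1=177.24_deg wrap2=182.76_deg

open belt: β = asin((r2−r1)/C) = asin(2/83) = 1.3808°
wrap1 = π − 2β = 177.2385°
wrap2 = π + 2β = 182.7615°
tangent length = C·cosβ = 82.9759
L = r1·wrap1 + r2·wrap2 + 2·C·cosβ = 14·3.0934 + 16·3.1898 + 2·82.9759 = 260.2960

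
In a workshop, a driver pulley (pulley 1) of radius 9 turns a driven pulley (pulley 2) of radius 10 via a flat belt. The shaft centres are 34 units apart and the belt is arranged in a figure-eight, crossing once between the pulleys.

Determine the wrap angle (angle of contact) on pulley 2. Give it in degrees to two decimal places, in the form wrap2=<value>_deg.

crossed belt: β = asin((r1+r2)/C) = asin(19/34) = 33.9745°
wrap1 = wrap2 = π + 2β = 247.9490°

wrap2=247.95_deg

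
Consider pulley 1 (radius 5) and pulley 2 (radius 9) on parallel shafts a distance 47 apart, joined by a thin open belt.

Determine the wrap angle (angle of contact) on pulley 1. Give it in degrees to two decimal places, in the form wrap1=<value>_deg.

wrap1=170.24_deg

open belt: β = asin((r2−r1)/C) = asin(4/47) = 4.8821°
wrap1 = π − 2β = 170.2357°
wrap2 = π + 2β = 189.7643°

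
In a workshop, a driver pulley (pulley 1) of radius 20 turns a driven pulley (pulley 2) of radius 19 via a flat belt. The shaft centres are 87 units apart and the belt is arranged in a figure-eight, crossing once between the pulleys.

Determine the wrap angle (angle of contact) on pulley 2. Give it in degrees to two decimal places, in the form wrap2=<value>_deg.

wrap2=233.27_deg

crossed belt: β = asin((r1+r2)/C) = asin(39/87) = 26.6331°
wrap1 = wrap2 = π + 2β = 233.2662°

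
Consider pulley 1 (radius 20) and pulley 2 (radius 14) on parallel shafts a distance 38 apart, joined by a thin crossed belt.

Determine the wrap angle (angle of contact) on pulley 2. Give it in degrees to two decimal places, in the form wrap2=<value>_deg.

crossed belt: β = asin((r1+r2)/C) = asin(34/38) = 63.4746°
wrap1 = wrap2 = π + 2β = 306.9493°

wrap2=306.95_deg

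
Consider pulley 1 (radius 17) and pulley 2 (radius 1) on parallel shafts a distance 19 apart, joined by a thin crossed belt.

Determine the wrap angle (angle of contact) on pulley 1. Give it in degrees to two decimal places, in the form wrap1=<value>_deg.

wrap1=322.66_deg

crossed belt: β = asin((r1+r2)/C) = asin(18/19) = 71.3283°
wrap1 = wrap2 = π + 2β = 322.6566°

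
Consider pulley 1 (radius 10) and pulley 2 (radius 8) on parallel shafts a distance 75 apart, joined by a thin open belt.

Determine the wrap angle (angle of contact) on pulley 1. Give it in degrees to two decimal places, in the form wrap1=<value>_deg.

wrap1=183.06_deg

open belt: β = asin((r2−r1)/C) = asin(-2/75) = -1.5281°
wrap1 = π − 2β = 183.0561°
wrap2 = π + 2β = 176.9439°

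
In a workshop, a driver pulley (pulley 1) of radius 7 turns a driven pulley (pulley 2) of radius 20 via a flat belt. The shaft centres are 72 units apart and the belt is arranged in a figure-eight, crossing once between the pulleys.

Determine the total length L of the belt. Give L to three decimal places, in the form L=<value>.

L=239.072

crossed belt: β = asin((r1+r2)/C) = asin(27/72) = 22.0243°
wrap1 = wrap2 = π + 2β = 224.0486°
tangent length = C·cosβ = 66.7458
L = (r1+r2)·wrap + 2·C·cosβ = 27·3.9104 + 2·66.7458 = 239.0720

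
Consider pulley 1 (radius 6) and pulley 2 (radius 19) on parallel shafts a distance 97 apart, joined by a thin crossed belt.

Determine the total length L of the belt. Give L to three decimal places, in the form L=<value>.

crossed belt: β = asin((r1+r2)/C) = asin(25/97) = 14.9355°
wrap1 = wrap2 = π + 2β = 209.8711°
tangent length = C·cosβ = 93.7230
L = (r1+r2)·wrap + 2·C·cosβ = 25·3.6629 + 2·93.7230 = 279.0195

L=279.020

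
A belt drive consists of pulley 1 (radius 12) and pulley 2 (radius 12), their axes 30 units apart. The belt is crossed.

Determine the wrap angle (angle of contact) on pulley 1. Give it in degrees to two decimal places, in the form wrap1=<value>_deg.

wrap1=286.26_deg

crossed belt: β = asin((r1+r2)/C) = asin(24/30) = 53.1301°
wrap1 = wrap2 = π + 2β = 286.2602°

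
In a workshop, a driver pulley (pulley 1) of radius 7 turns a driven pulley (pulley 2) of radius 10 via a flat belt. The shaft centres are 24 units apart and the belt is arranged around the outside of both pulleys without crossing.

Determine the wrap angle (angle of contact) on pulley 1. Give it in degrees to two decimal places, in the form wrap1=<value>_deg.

wrap1=165.64_deg

open belt: β = asin((r2−r1)/C) = asin(3/24) = 7.1808°
wrap1 = π − 2β = 165.6385°
wrap2 = π + 2β = 194.3615°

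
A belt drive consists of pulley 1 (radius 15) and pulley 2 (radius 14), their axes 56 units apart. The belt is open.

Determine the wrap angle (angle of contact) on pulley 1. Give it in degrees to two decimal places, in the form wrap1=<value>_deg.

wrap1=182.05_deg

open belt: β = asin((r2−r1)/C) = asin(-1/56) = -1.0232°
wrap1 = π − 2β = 182.0464°
wrap2 = π + 2β = 177.9536°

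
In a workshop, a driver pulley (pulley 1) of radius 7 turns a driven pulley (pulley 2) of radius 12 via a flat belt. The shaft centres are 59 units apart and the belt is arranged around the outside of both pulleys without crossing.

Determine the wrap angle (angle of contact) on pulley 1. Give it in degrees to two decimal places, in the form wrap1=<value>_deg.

wrap1=170.28_deg

open belt: β = asin((r2−r1)/C) = asin(5/59) = 4.8614°
wrap1 = π − 2β = 170.2772°
wrap2 = π + 2β = 189.7228°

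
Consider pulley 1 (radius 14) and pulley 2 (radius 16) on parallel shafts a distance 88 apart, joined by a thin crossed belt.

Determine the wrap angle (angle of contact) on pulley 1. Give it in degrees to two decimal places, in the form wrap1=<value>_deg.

wrap1=219.86_deg

crossed belt: β = asin((r1+r2)/C) = asin(30/88) = 19.9323°
wrap1 = wrap2 = π + 2β = 219.8645°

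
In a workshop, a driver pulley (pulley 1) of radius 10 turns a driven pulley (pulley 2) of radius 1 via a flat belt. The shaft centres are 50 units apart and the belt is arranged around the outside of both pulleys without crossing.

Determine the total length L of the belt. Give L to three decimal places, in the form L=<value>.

L=136.182

open belt: β = asin((r2−r1)/C) = asin(-9/50) = -10.3698°
wrap1 = π − 2β = 200.7395°
wrap2 = π + 2β = 159.2605°
tangent length = C·cosβ = 49.1833
L = r1·wrap1 + r2·wrap2 + 2·C·cosβ = 10·3.5036 + 1·2.7796 + 2·49.1833 = 136.1819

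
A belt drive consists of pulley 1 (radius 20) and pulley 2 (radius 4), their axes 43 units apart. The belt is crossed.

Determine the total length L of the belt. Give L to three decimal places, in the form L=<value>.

L=175.179

crossed belt: β = asin((r1+r2)/C) = asin(24/43) = 33.9272°
wrap1 = wrap2 = π + 2β = 247.8545°
tangent length = C·cosβ = 35.6791
L = (r1+r2)·wrap + 2·C·cosβ = 24·4.3259 + 2·35.6791 = 175.1793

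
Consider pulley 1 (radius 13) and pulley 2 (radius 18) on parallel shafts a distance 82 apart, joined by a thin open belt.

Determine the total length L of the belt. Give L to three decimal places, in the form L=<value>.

open belt: β = asin((r2−r1)/C) = asin(5/82) = 3.4958°
wrap1 = π − 2β = 173.0084°
wrap2 = π + 2β = 186.9916°
tangent length = C·cosβ = 81.8474
L = r1·wrap1 + r2·wrap2 + 2·C·cosβ = 13·3.0196 + 18·3.2636 + 2·81.8474 = 261.6943

L=261.694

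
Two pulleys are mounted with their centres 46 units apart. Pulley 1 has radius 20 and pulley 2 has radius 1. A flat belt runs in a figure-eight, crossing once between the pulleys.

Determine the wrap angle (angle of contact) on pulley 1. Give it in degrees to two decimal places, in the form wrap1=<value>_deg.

crossed belt: β = asin((r1+r2)/C) = asin(21/46) = 27.1629°
wrap1 = wrap2 = π + 2β = 234.3258°

wrap1=234.33_deg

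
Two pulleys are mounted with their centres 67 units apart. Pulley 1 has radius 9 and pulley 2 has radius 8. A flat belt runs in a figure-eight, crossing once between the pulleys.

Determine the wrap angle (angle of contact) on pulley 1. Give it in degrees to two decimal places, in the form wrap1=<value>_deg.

wrap1=209.40_deg

crossed belt: β = asin((r1+r2)/C) = asin(17/67) = 14.6984°
wrap1 = wrap2 = π + 2β = 209.3968°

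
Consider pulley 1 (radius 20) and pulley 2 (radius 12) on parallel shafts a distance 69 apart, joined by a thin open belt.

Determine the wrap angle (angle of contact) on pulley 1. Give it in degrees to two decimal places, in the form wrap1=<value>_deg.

open belt: β = asin((r2−r1)/C) = asin(-8/69) = -6.6580°
wrap1 = π − 2β = 193.3159°
wrap2 = π + 2β = 166.6841°

wrap1=193.32_deg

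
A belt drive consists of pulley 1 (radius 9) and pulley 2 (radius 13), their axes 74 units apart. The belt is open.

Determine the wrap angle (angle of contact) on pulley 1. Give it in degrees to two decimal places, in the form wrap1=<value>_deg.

wrap1=173.80_deg

open belt: β = asin((r2−r1)/C) = asin(4/74) = 3.0986°
wrap1 = π − 2β = 173.8028°
wrap2 = π + 2β = 186.1972°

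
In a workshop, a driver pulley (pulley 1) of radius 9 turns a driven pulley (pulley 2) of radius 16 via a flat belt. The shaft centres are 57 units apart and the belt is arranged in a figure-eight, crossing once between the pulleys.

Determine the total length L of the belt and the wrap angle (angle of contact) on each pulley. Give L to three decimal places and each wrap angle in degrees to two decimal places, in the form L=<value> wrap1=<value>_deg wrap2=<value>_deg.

crossed belt: β = asin((r1+r2)/C) = asin(25/57) = 26.0144°
wrap1 = wrap2 = π + 2β = 232.0287°
tangent length = C·cosβ = 51.2250
L = (r1+r2)·wrap + 2·C·cosβ = 25·4.0497 + 2·51.2250 = 203.6916

L=203.692 wrap1=232.03_deg wrap2=232.03_deg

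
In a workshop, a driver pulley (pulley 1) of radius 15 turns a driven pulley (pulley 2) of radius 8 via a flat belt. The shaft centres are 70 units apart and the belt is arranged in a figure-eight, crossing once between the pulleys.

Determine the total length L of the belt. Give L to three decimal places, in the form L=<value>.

crossed belt: β = asin((r1+r2)/C) = asin(23/70) = 19.1821°
wrap1 = wrap2 = π + 2β = 218.3642°
tangent length = C·cosβ = 66.1135
L = (r1+r2)·wrap + 2·C·cosβ = 23·3.8112 + 2·66.1135 = 219.8841

L=219.884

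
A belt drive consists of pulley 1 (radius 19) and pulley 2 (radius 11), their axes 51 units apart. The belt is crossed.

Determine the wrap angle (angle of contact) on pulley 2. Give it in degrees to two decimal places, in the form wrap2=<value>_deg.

wrap2=252.06_deg

crossed belt: β = asin((r1+r2)/C) = asin(30/51) = 36.0319°
wrap1 = wrap2 = π + 2β = 252.0638°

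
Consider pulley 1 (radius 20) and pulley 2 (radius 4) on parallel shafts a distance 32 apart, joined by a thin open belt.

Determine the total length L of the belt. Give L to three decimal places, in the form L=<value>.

L=147.579

open belt: β = asin((r2−r1)/C) = asin(-16/32) = -30.0000°
wrap1 = π − 2β = 240.0000°
wrap2 = π + 2β = 120.0000°
tangent length = C·cosβ = 27.7128
L = r1·wrap1 + r2·wrap2 + 2·C·cosβ = 20·4.1888 + 4·2.0944 + 2·27.7128 = 147.5790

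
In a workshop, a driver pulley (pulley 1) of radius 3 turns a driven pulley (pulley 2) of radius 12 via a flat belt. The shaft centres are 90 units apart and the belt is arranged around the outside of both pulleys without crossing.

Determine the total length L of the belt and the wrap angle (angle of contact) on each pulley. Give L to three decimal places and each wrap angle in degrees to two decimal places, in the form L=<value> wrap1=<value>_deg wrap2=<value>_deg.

open belt: β = asin((r2−r1)/C) = asin(9/90) = 5.7392°
wrap1 = π − 2β = 168.5217°
wrap2 = π + 2β = 191.4783°
tangent length = C·cosβ = 89.5489
L = r1·wrap1 + r2·wrap2 + 2·C·cosβ = 3·2.9413 + 12·3.3419 + 2·89.5489 = 228.0246

L=228.025 wrap1=168.52_deg wrap2=191.48_deg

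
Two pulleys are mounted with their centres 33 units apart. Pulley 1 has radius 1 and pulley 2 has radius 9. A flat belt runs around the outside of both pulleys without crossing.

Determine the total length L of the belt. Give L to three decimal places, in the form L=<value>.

L=99.365

open belt: β = asin((r2−r1)/C) = asin(8/33) = 14.0297°
wrap1 = π − 2β = 151.9407°
wrap2 = π + 2β = 208.0593°
tangent length = C·cosβ = 32.0156
L = r1·wrap1 + r2·wrap2 + 2·C·cosβ = 1·2.6519 + 9·3.6313 + 2·32.0156 = 99.3650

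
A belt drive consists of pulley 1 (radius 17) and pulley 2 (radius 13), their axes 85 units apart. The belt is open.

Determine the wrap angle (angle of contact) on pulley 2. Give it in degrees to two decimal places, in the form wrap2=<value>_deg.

open belt: β = asin((r2−r1)/C) = asin(-4/85) = -2.6973°
wrap1 = π − 2β = 185.3945°
wrap2 = π + 2β = 174.6055°

wrap2=174.61_deg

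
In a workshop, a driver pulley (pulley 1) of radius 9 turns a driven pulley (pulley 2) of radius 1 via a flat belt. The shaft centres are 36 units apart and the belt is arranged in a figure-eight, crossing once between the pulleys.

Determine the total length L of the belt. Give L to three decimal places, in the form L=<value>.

L=106.212

crossed belt: β = asin((r1+r2)/C) = asin(10/36) = 16.1276°
wrap1 = wrap2 = π + 2β = 212.2552°
tangent length = C·cosβ = 34.5832
L = (r1+r2)·wrap + 2·C·cosβ = 10·3.7046 + 2·34.5832 = 106.2120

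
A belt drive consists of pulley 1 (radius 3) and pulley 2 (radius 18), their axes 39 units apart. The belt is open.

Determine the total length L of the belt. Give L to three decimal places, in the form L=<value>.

open belt: β = asin((r2−r1)/C) = asin(15/39) = 22.6199°
wrap1 = π − 2β = 134.7603°
wrap2 = π + 2β = 225.2397°
tangent length = C·cosβ = 36.0000
L = r1·wrap1 + r2·wrap2 + 2·C·cosβ = 3·2.3520 + 18·3.9312 + 2·36.0000 = 149.8172

L=149.817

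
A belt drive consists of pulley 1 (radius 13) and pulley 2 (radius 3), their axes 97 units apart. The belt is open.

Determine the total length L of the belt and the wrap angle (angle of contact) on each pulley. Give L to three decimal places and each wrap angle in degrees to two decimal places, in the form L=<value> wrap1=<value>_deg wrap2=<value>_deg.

open belt: β = asin((r2−r1)/C) = asin(-10/97) = -5.9173°
wrap1 = π − 2β = 191.8346°
wrap2 = π + 2β = 168.1654°
tangent length = C·cosβ = 96.4832
L = r1·wrap1 + r2·wrap2 + 2·C·cosβ = 13·3.3481 + 3·2.9350 + 2·96.4832 = 245.2973

L=245.297 wrap1=191.83_deg wrap2=168.17_deg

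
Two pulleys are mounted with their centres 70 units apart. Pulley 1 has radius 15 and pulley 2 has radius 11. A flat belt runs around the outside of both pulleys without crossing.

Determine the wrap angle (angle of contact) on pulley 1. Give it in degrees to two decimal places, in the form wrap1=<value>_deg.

wrap1=186.55_deg

open belt: β = asin((r2−r1)/C) = asin(-4/70) = -3.2758°
wrap1 = π − 2β = 186.5517°
wrap2 = π + 2β = 173.4483°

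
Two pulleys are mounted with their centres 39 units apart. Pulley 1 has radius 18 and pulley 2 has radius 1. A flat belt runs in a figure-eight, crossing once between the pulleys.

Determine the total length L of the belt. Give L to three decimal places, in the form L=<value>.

L=147.144

crossed belt: β = asin((r1+r2)/C) = asin(19/39) = 29.1554°
wrap1 = wrap2 = π + 2β = 238.3107°
tangent length = C·cosβ = 34.0588
L = (r1+r2)·wrap + 2·C·cosβ = 19·4.1593 + 2·34.0588 = 147.1444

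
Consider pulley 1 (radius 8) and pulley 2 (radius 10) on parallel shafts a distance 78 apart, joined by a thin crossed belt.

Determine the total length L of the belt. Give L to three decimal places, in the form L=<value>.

L=216.721

crossed belt: β = asin((r1+r2)/C) = asin(18/78) = 13.3424°
wrap1 = wrap2 = π + 2β = 206.6847°
tangent length = C·cosβ = 75.8947
L = (r1+r2)·wrap + 2·C·cosβ = 18·3.6073 + 2·75.8947 = 216.7212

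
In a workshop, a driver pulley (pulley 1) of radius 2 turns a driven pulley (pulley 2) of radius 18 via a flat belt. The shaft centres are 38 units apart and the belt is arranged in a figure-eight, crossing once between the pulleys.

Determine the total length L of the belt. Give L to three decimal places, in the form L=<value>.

L=149.624

crossed belt: β = asin((r1+r2)/C) = asin(20/38) = 31.7569°
wrap1 = wrap2 = π + 2β = 243.5137°
tangent length = C·cosβ = 32.3110
L = (r1+r2)·wrap + 2·C·cosβ = 20·4.2501 + 2·32.3110 = 149.6243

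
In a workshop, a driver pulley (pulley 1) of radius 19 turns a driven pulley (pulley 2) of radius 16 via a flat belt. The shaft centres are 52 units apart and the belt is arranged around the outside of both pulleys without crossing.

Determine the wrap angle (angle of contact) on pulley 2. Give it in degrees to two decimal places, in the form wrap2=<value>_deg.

wrap2=173.39_deg

open belt: β = asin((r2−r1)/C) = asin(-3/52) = -3.3074°
wrap1 = π − 2β = 186.6147°
wrap2 = π + 2β = 173.3853°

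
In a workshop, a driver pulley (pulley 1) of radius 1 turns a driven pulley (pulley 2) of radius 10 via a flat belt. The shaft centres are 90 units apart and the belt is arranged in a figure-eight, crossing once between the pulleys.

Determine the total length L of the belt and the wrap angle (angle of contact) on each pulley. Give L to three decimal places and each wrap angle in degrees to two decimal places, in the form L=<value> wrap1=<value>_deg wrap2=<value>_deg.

L=215.904 wrap1=194.04_deg wrap2=194.04_deg

crossed belt: β = asin((r1+r2)/C) = asin(11/90) = 7.0204°
wrap1 = wrap2 = π + 2β = 194.0407°
tangent length = C·cosβ = 89.3252
L = (r1+r2)·wrap + 2·C·cosβ = 11·3.3866 + 2·89.3252 = 215.9036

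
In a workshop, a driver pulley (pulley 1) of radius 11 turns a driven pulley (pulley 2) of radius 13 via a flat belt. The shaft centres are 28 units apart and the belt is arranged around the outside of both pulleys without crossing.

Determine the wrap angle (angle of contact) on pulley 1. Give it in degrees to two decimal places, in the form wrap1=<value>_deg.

open belt: β = asin((r2−r1)/C) = asin(2/28) = 4.0960°
wrap1 = π − 2β = 171.8079°
wrap2 = π + 2β = 188.1921°

wrap1=171.81_deg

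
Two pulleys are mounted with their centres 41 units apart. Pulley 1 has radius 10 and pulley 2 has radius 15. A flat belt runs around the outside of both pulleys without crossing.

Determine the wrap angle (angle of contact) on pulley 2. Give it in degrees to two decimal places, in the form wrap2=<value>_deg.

wrap2=194.01_deg

open belt: β = asin((r2−r1)/C) = asin(5/41) = 7.0047°
wrap1 = π − 2β = 165.9905°
wrap2 = π + 2β = 194.0095°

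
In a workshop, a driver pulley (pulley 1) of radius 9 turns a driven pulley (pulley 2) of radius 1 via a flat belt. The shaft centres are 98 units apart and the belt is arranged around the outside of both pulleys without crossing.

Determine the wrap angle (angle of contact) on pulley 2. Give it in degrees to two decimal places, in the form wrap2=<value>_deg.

wrap2=170.64_deg

open belt: β = asin((r2−r1)/C) = asin(-8/98) = -4.6824°
wrap1 = π − 2β = 189.3648°
wrap2 = π + 2β = 170.6352°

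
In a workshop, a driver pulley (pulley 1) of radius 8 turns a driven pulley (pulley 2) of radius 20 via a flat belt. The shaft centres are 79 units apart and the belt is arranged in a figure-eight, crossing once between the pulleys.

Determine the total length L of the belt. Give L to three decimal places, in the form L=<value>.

crossed belt: β = asin((r1+r2)/C) = asin(28/79) = 20.7585°
wrap1 = wrap2 = π + 2β = 221.5171°
tangent length = C·cosβ = 73.8715
L = (r1+r2)·wrap + 2·C·cosβ = 28·3.8662 + 2·73.8715 = 255.9967

L=255.997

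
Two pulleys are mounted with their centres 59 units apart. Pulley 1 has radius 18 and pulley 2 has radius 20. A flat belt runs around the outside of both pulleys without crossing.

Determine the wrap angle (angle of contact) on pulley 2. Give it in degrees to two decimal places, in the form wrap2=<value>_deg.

open belt: β = asin((r2−r1)/C) = asin(2/59) = 1.9426°
wrap1 = π − 2β = 176.1148°
wrap2 = π + 2β = 183.8852°

wrap2=183.89_deg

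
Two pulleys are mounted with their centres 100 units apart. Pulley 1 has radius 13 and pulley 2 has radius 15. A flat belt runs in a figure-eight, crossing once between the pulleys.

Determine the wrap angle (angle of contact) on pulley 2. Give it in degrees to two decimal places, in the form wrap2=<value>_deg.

wrap2=212.52_deg

crossed belt: β = asin((r1+r2)/C) = asin(28/100) = 16.2602°
wrap1 = wrap2 = π + 2β = 212.5204°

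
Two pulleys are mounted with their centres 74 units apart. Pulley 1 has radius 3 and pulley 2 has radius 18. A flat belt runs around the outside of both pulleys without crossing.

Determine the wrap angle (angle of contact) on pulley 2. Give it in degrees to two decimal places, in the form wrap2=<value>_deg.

wrap2=203.39_deg

open belt: β = asin((r2−r1)/C) = asin(15/74) = 11.6951°
wrap1 = π − 2β = 156.6099°
wrap2 = π + 2β = 203.3901°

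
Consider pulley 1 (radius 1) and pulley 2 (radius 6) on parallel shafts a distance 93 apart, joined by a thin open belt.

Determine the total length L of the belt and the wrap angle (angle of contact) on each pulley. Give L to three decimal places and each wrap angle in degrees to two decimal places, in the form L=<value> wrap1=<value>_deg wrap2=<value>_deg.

L=208.260 wrap1=173.84_deg wrap2=186.16_deg

open belt: β = asin((r2−r1)/C) = asin(5/93) = 3.0819°
wrap1 = π − 2β = 173.8362°
wrap2 = π + 2β = 186.1638°
tangent length = C·cosβ = 92.8655
L = r1·wrap1 + r2·wrap2 + 2·C·cosβ = 1·3.0340 + 6·3.2492 + 2·92.8655 = 208.2600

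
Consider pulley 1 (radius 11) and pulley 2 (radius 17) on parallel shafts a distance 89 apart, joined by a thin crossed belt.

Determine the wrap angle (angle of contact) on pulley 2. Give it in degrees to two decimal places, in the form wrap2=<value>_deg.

wrap2=216.67_deg

crossed belt: β = asin((r1+r2)/C) = asin(28/89) = 18.3371°
wrap1 = wrap2 = π + 2β = 216.6741°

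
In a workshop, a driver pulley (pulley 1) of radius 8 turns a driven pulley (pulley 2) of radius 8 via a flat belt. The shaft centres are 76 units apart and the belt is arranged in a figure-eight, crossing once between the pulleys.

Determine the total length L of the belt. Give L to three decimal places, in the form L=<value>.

L=205.647

crossed belt: β = asin((r1+r2)/C) = asin(16/76) = 12.1532°
wrap1 = wrap2 = π + 2β = 204.3064°
tangent length = C·cosβ = 74.2967
L = (r1+r2)·wrap + 2·C·cosβ = 16·3.5658 + 2·74.2967 = 205.6465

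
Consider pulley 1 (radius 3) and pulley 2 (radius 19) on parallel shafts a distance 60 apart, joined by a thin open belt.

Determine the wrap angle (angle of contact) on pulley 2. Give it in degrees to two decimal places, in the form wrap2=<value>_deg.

open belt: β = asin((r2−r1)/C) = asin(16/60) = 15.4660°
wrap1 = π − 2β = 149.0680°
wrap2 = π + 2β = 210.9320°

wrap2=210.93_deg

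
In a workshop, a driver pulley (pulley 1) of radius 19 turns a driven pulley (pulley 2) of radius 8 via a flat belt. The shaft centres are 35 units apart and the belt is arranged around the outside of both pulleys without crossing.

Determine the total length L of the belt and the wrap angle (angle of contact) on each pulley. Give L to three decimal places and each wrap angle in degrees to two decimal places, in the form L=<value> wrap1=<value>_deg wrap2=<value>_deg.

open belt: β = asin((r2−r1)/C) = asin(-11/35) = -18.3177°
wrap1 = π − 2β = 216.6354°
wrap2 = π + 2β = 143.3646°
tangent length = C·cosβ = 33.2265
L = r1·wrap1 + r2·wrap2 + 2·C·cosβ = 19·3.7810 + 8·2.5022 + 2·33.2265 = 158.3095

L=158.309 wrap1=216.64_deg wrap2=143.36_deg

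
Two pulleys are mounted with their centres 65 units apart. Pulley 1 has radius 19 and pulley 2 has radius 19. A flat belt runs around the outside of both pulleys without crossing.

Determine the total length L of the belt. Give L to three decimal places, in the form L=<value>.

open belt: β = asin((r2−r1)/C) = asin(0/65) = 0.0000°
wrap1 = π − 2β = 180.0000°
wrap2 = π + 2β = 180.0000°
tangent length = C·cosβ = 65.0000
L = r1·wrap1 + r2·wrap2 + 2·C·cosβ = 19·3.1416 + 19·3.1416 + 2·65.0000 = 249.3805

L=249.381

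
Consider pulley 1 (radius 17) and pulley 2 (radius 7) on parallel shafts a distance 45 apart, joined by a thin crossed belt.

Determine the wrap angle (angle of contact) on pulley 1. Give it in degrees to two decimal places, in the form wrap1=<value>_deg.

wrap1=244.46_deg

crossed belt: β = asin((r1+r2)/C) = asin(24/45) = 32.2310°
wrap1 = wrap2 = π + 2β = 244.4619°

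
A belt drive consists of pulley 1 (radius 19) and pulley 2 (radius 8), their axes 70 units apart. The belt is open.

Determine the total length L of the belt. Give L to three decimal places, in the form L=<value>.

open belt: β = asin((r2−r1)/C) = asin(-11/70) = -9.0411°
wrap1 = π − 2β = 198.0822°
wrap2 = π + 2β = 161.9178°
tangent length = C·cosβ = 69.1303
L = r1·wrap1 + r2·wrap2 + 2·C·cosβ = 19·3.4572 + 8·2.8260 + 2·69.1303 = 226.5552

L=226.555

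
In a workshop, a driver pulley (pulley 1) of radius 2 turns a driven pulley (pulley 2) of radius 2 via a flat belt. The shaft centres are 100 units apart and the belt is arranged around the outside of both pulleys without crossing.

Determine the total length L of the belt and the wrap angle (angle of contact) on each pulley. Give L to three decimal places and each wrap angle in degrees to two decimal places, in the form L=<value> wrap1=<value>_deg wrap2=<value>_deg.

L=212.566 wrap1=180.00_deg wrap2=180.00_deg

open belt: β = asin((r2−r1)/C) = asin(0/100) = 0.0000°
wrap1 = π − 2β = 180.0000°
wrap2 = π + 2β = 180.0000°
tangent length = C·cosβ = 100.0000
L = r1·wrap1 + r2·wrap2 + 2·C·cosβ = 2·3.1416 + 2·3.1416 + 2·100.0000 = 212.5664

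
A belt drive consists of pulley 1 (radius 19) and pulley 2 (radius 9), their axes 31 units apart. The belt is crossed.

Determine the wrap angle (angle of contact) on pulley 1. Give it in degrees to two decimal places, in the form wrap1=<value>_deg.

crossed belt: β = asin((r1+r2)/C) = asin(28/31) = 64.5854°
wrap1 = wrap2 = π + 2β = 309.1708°

wrap1=309.17_deg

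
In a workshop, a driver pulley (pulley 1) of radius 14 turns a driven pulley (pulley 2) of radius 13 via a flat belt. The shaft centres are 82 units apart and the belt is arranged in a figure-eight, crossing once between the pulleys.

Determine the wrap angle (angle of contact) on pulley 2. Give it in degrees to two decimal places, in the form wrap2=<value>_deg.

crossed belt: β = asin((r1+r2)/C) = asin(27/82) = 19.2244°
wrap1 = wrap2 = π + 2β = 218.4487°

wrap2=218.45_deg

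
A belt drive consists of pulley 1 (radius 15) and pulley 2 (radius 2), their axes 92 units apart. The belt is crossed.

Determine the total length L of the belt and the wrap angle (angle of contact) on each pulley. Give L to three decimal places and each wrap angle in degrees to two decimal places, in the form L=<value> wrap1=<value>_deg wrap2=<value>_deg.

crossed belt: β = asin((r1+r2)/C) = asin(17/92) = 10.6485°
wrap1 = wrap2 = π + 2β = 201.2969°
tangent length = C·cosβ = 90.4157
L = (r1+r2)·wrap + 2·C·cosβ = 17·3.5133 + 2·90.4157 = 240.5574

L=240.557 wrap1=201.30_deg wrap2=201.30_deg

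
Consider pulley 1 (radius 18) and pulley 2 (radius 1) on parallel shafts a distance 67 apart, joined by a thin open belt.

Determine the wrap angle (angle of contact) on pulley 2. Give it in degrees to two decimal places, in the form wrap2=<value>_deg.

wrap2=150.60_deg

open belt: β = asin((r2−r1)/C) = asin(-17/67) = -14.6984°
wrap1 = π − 2β = 209.3968°
wrap2 = π + 2β = 150.6032°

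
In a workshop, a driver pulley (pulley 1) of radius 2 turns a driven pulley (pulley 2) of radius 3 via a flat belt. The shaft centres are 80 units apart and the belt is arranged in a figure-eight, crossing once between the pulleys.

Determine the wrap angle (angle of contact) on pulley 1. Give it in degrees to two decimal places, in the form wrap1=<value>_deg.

crossed belt: β = asin((r1+r2)/C) = asin(5/80) = 3.5833°
wrap1 = wrap2 = π + 2β = 187.1666°

wrap1=187.17_deg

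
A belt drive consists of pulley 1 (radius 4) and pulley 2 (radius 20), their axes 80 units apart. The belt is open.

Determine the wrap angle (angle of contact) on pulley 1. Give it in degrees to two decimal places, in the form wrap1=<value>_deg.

wrap1=156.93_deg

open belt: β = asin((r2−r1)/C) = asin(16/80) = 11.5370°
wrap1 = π − 2β = 156.9261°
wrap2 = π + 2β = 203.0739°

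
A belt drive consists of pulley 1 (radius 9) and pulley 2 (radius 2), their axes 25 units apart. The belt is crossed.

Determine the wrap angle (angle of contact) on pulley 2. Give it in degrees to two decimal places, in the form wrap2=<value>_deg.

crossed belt: β = asin((r1+r2)/C) = asin(11/25) = 26.1039°
wrap1 = wrap2 = π + 2β = 232.2078°

wrap2=232.21_deg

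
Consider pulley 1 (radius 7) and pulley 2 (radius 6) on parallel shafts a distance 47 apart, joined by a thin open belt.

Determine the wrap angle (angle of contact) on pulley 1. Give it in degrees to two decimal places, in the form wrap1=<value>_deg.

open belt: β = asin((r2−r1)/C) = asin(-1/47) = -1.2192°
wrap1 = π − 2β = 182.4383°
wrap2 = π + 2β = 177.5617°

wrap1=182.44_deg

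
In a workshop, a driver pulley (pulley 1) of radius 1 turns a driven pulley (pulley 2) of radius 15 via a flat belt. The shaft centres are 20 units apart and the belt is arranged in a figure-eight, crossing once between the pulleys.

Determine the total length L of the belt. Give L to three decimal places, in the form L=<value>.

crossed belt: β = asin((r1+r2)/C) = asin(16/20) = 53.1301°
wrap1 = wrap2 = π + 2β = 286.2602°
tangent length = C·cosβ = 12.0000
L = (r1+r2)·wrap + 2·C·cosβ = 16·4.9962 + 2·12.0000 = 103.9389

L=103.939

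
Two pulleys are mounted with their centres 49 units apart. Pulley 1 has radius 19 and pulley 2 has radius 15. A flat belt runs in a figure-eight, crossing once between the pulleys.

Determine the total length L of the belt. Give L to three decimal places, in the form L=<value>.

crossed belt: β = asin((r1+r2)/C) = asin(34/49) = 43.9378°
wrap1 = wrap2 = π + 2β = 267.8757°
tangent length = C·cosβ = 35.2846
L = (r1+r2)·wrap + 2·C·cosβ = 34·4.6753 + 2·35.2846 = 229.5297

L=229.530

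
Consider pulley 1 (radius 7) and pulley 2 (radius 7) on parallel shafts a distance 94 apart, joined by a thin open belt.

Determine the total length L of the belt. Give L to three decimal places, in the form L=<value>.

L=231.982

open belt: β = asin((r2−r1)/C) = asin(0/94) = 0.0000°
wrap1 = π − 2β = 180.0000°
wrap2 = π + 2β = 180.0000°
tangent length = C·cosβ = 94.0000
L = r1·wrap1 + r2·wrap2 + 2·C·cosβ = 7·3.1416 + 7·3.1416 + 2·94.0000 = 231.9823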